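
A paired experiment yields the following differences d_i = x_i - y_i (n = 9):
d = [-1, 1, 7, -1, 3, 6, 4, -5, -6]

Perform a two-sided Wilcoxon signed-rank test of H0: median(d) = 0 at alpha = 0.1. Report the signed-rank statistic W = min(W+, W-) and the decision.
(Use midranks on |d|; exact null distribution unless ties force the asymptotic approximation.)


Step 1: Drop any zero differences (none here) and take |d_i|.
|d| = [1, 1, 7, 1, 3, 6, 4, 5, 6]
Step 2: Midrank |d_i| (ties get averaged ranks).
ranks: |1|->2, |1|->2, |7|->9, |1|->2, |3|->4, |6|->7.5, |4|->5, |5|->6, |6|->7.5
Step 3: Attach original signs; sum ranks with positive sign and with negative sign.
W+ = 2 + 9 + 4 + 7.5 + 5 = 27.5
W- = 2 + 2 + 6 + 7.5 = 17.5
(Check: W+ + W- = 45 should equal n(n+1)/2 = 45.)
Step 4: Test statistic W = min(W+, W-) = 17.5.
Step 5: Ties in |d|, so use the tie-corrected normal approximation.
        E[W] = n(n+1)/4 = 9*10/4 = 22.5.
        Tie groups: |d|=1 (t=3), |d|=6 (t=2); sum(t^3 - t) = 30.
        Var[W] = n(n+1)(2n+1)/24 - sum(t^3-t)/48 = 1710/24 - 30/48 = 70.625.
        z = (W - E[W]) / sqrt(Var[W]) = (17.5 - 22.5) / 8.4039 = -0.5950.
        Two-sided p = 2*Phi(z) = 0.551867.
Step 6: alpha = 0.1. fail to reject H0.

W+ = 27.5, W- = 17.5, W = min = 17.5, p = 0.551867, fail to reject H0.


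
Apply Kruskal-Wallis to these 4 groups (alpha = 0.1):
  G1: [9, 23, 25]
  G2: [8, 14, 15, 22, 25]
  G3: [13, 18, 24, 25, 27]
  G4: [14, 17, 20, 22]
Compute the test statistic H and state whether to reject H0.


Step 1: Combine all N = 17 observations and assign midranks.
sorted (value, group, rank): (8,G2,1), (9,G1,2), (13,G3,3), (14,G2,4.5), (14,G4,4.5), (15,G2,6), (17,G4,7), (18,G3,8), (20,G4,9), (22,G2,10.5), (22,G4,10.5), (23,G1,12), (24,G3,13), (25,G1,15), (25,G2,15), (25,G3,15), (27,G3,17)
Step 2: Sum ranks within each group.
R_1 = 29 (n_1 = 3)
R_2 = 37 (n_2 = 5)
R_3 = 56 (n_3 = 5)
R_4 = 31 (n_4 = 4)
Step 3: H = 12/(N(N+1)) * sum(R_i^2/n_i) - 3(N+1)
     = 12/(17*18) * (29^2/3 + 37^2/5 + 56^2/5 + 31^2/4) - 3*18
     = 0.039216 * 1421.58 - 54
     = 1.748366.
Step 4: Ties present; correction factor C = 1 - 36/(17^3 - 17) = 0.992647. Corrected H = 1.748366 / 0.992647 = 1.761317.
Step 5: Under H0, H ~ chi^2(3); p-value = 0.623389.
Step 6: alpha = 0.1. fail to reject H0.

H = 1.7613, df = 3, p = 0.623389, fail to reject H0.


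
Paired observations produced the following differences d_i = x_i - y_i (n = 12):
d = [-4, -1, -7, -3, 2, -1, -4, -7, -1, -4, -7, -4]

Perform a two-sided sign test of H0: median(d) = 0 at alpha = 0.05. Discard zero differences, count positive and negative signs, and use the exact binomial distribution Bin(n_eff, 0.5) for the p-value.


Step 1: Discard zero differences. Original n = 12; n_eff = number of nonzero differences = 12.
Nonzero differences (with sign): -4, -1, -7, -3, +2, -1, -4, -7, -1, -4, -7, -4
Step 2: Count signs: positive = 1, negative = 11.
Step 3: Under H0: P(positive) = 0.5, so the number of positives S ~ Bin(12, 0.5).
Step 4: Two-sided exact p-value = sum of Bin(12,0.5) probabilities at or below the observed probability = 0.006348.
Step 5: alpha = 0.05. reject H0.

n_eff = 12, pos = 1, neg = 11, p = 0.006348, reject H0.


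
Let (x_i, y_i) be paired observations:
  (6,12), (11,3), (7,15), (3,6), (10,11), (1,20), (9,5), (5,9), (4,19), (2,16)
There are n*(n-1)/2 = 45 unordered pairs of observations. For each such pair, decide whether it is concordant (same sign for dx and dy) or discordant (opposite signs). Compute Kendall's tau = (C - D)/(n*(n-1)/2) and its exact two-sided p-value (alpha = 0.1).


Step 1: Enumerate the 45 unordered pairs (i,j) with i<j and classify each by sign(x_j-x_i) * sign(y_j-y_i).
  (1,2):dx=+5,dy=-9->D; (1,3):dx=+1,dy=+3->C; (1,4):dx=-3,dy=-6->C; (1,5):dx=+4,dy=-1->D
  (1,6):dx=-5,dy=+8->D; (1,7):dx=+3,dy=-7->D; (1,8):dx=-1,dy=-3->C; (1,9):dx=-2,dy=+7->D
  (1,10):dx=-4,dy=+4->D; (2,3):dx=-4,dy=+12->D; (2,4):dx=-8,dy=+3->D; (2,5):dx=-1,dy=+8->D
  (2,6):dx=-10,dy=+17->D; (2,7):dx=-2,dy=+2->D; (2,8):dx=-6,dy=+6->D; (2,9):dx=-7,dy=+16->D
  (2,10):dx=-9,dy=+13->D; (3,4):dx=-4,dy=-9->C; (3,5):dx=+3,dy=-4->D; (3,6):dx=-6,dy=+5->D
  (3,7):dx=+2,dy=-10->D; (3,8):dx=-2,dy=-6->C; (3,9):dx=-3,dy=+4->D; (3,10):dx=-5,dy=+1->D
  (4,5):dx=+7,dy=+5->C; (4,6):dx=-2,dy=+14->D; (4,7):dx=+6,dy=-1->D; (4,8):dx=+2,dy=+3->C
  (4,9):dx=+1,dy=+13->C; (4,10):dx=-1,dy=+10->D; (5,6):dx=-9,dy=+9->D; (5,7):dx=-1,dy=-6->C
  (5,8):dx=-5,dy=-2->C; (5,9):dx=-6,dy=+8->D; (5,10):dx=-8,dy=+5->D; (6,7):dx=+8,dy=-15->D
  (6,8):dx=+4,dy=-11->D; (6,9):dx=+3,dy=-1->D; (6,10):dx=+1,dy=-4->D; (7,8):dx=-4,dy=+4->D
  (7,9):dx=-5,dy=+14->D; (7,10):dx=-7,dy=+11->D; (8,9):dx=-1,dy=+10->D; (8,10):dx=-3,dy=+7->D
  (9,10):dx=-2,dy=-3->C
Step 2: C = 11, D = 34, total pairs = 45.
Step 3: tau = (C - D)/(n(n-1)/2) = (11 - 34)/45 = -0.511111.
Step 4: Exact two-sided p-value (enumerate n! = 3628800 permutations of y under H0): p = 0.046623.
Step 5: alpha = 0.1. reject H0.

tau_b = -0.5111 (C=11, D=34), p = 0.046623, reject H0.


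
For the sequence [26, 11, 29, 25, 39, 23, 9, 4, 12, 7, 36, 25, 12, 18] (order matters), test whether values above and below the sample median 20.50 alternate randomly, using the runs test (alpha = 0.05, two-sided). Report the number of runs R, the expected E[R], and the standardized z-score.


Step 1: Compute median = 20.50; label A = above, B = below.
Labels in order: ABAAAABBBBAABB  (n_A = 7, n_B = 7)
Step 2: Count runs R = 6.
Step 3: Under H0 (random ordering), E[R] = 2*n_A*n_B/(n_A+n_B) + 1 = 2*7*7/14 + 1 = 8.0000.
        Var[R] = 2*n_A*n_B*(2*n_A*n_B - n_A - n_B) / ((n_A+n_B)^2 * (n_A+n_B-1)) = 8232/2548 = 3.2308.
        SD[R] = 1.7974.
Step 4: Continuity-corrected z = (R + 0.5 - E[R]) / SD[R] = (6 + 0.5 - 8.0000) / 1.7974 = -0.8345.
Step 5: Two-sided p-value via normal approximation = 2*(1 - Phi(|z|)) = 0.403986.
Step 6: alpha = 0.05. fail to reject H0.

R = 6, z = -0.8345, p = 0.403986, fail to reject H0.


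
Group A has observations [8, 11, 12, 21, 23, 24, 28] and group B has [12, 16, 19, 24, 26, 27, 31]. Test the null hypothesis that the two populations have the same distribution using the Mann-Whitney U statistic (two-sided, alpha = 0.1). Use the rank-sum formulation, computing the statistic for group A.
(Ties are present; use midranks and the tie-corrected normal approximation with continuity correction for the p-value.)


Step 1: Combine and sort all 14 observations; assign midranks.
sorted (value, group): (8,X), (11,X), (12,X), (12,Y), (16,Y), (19,Y), (21,X), (23,X), (24,X), (24,Y), (26,Y), (27,Y), (28,X), (31,Y)
ranks: 8->1, 11->2, 12->3.5, 12->3.5, 16->5, 19->6, 21->7, 23->8, 24->9.5, 24->9.5, 26->11, 27->12, 28->13, 31->14
Step 2: Rank sum for X: R1 = 1 + 2 + 3.5 + 7 + 8 + 9.5 + 13 = 44.
Step 3: U_X = R1 - n1(n1+1)/2 = 44 - 7*8/2 = 44 - 28 = 16.
       U_Y = n1*n2 - U_X = 49 - 16 = 33.
Step 4: Ties are present, so use the tie-corrected normal approximation (with continuity correction) for the p-value.
Step 5: p-value = 0.305620; compare to alpha = 0.1. fail to reject H0.

U_X = 16, p = 0.305620, fail to reject H0 at alpha = 0.1.


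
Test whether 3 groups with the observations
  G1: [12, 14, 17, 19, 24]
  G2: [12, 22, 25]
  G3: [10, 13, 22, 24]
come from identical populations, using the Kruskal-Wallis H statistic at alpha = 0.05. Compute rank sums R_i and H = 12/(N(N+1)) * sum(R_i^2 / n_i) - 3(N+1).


Step 1: Combine all N = 12 observations and assign midranks.
sorted (value, group, rank): (10,G3,1), (12,G1,2.5), (12,G2,2.5), (13,G3,4), (14,G1,5), (17,G1,6), (19,G1,7), (22,G2,8.5), (22,G3,8.5), (24,G1,10.5), (24,G3,10.5), (25,G2,12)
Step 2: Sum ranks within each group.
R_1 = 31 (n_1 = 5)
R_2 = 23 (n_2 = 3)
R_3 = 24 (n_3 = 4)
Step 3: H = 12/(N(N+1)) * sum(R_i^2/n_i) - 3(N+1)
     = 12/(12*13) * (31^2/5 + 23^2/3 + 24^2/4) - 3*13
     = 0.076923 * 512.533 - 39
     = 0.425641.
Step 4: Ties present; correction factor C = 1 - 18/(12^3 - 12) = 0.989510. Corrected H = 0.425641 / 0.989510 = 0.430153.
Step 5: Under H0, H ~ chi^2(2); p-value = 0.806480.
Step 6: alpha = 0.05. fail to reject H0.

H = 0.4302, df = 2, p = 0.806480, fail to reject H0.


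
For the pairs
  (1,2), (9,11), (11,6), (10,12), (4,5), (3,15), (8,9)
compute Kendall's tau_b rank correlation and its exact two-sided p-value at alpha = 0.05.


Step 1: Enumerate the 21 unordered pairs (i,j) with i<j and classify each by sign(x_j-x_i) * sign(y_j-y_i).
  (1,2):dx=+8,dy=+9->C; (1,3):dx=+10,dy=+4->C; (1,4):dx=+9,dy=+10->C; (1,5):dx=+3,dy=+3->C
  (1,6):dx=+2,dy=+13->C; (1,7):dx=+7,dy=+7->C; (2,3):dx=+2,dy=-5->D; (2,4):dx=+1,dy=+1->C
  (2,5):dx=-5,dy=-6->C; (2,6):dx=-6,dy=+4->D; (2,7):dx=-1,dy=-2->C; (3,4):dx=-1,dy=+6->D
  (3,5):dx=-7,dy=-1->C; (3,6):dx=-8,dy=+9->D; (3,7):dx=-3,dy=+3->D; (4,5):dx=-6,dy=-7->C
  (4,6):dx=-7,dy=+3->D; (4,7):dx=-2,dy=-3->C; (5,6):dx=-1,dy=+10->D; (5,7):dx=+4,dy=+4->C
  (6,7):dx=+5,dy=-6->D
Step 2: C = 13, D = 8, total pairs = 21.
Step 3: tau = (C - D)/(n(n-1)/2) = (13 - 8)/21 = 0.238095.
Step 4: Exact two-sided p-value (enumerate n! = 5040 permutations of y under H0): p = 0.561905.
Step 5: alpha = 0.05. fail to reject H0.

tau_b = 0.2381 (C=13, D=8), p = 0.561905, fail to reject H0.


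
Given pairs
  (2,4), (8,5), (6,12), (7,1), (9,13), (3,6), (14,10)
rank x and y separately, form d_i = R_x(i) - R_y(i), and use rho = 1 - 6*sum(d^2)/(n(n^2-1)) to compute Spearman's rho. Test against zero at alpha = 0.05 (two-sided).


Step 1: Rank x and y separately (midranks; no ties here).
rank(x): 2->1, 8->5, 6->3, 7->4, 9->6, 3->2, 14->7
rank(y): 4->2, 5->3, 12->6, 1->1, 13->7, 6->4, 10->5
Step 2: d_i = R_x(i) - R_y(i); compute d_i^2.
  (1-2)^2=1, (5-3)^2=4, (3-6)^2=9, (4-1)^2=9, (6-7)^2=1, (2-4)^2=4, (7-5)^2=4
sum(d^2) = 32.
Step 3: rho = 1 - 6*32 / (7*(7^2 - 1)) = 1 - 192/336 = 0.428571.
Step 4: Under H0, t = rho * sqrt((n-2)/(1-rho^2)) = 1.0607 ~ t(5).
Step 5: Two-sided p-value from the t-distribution with 5 df = 0.337368.
Step 6: alpha = 0.05. fail to reject H0.

rho = 0.4286, p = 0.337368, fail to reject H0 at alpha = 0.05.


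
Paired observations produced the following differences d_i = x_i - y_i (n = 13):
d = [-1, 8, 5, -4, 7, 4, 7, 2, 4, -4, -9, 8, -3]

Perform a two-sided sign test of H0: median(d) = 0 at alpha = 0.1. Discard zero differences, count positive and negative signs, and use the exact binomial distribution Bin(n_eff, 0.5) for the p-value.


Step 1: Discard zero differences. Original n = 13; n_eff = number of nonzero differences = 13.
Nonzero differences (with sign): -1, +8, +5, -4, +7, +4, +7, +2, +4, -4, -9, +8, -3
Step 2: Count signs: positive = 8, negative = 5.
Step 3: Under H0: P(positive) = 0.5, so the number of positives S ~ Bin(13, 0.5).
Step 4: Two-sided exact p-value = sum of Bin(13,0.5) probabilities at or below the observed probability = 0.581055.
Step 5: alpha = 0.1. fail to reject H0.

n_eff = 13, pos = 8, neg = 5, p = 0.581055, fail to reject H0.


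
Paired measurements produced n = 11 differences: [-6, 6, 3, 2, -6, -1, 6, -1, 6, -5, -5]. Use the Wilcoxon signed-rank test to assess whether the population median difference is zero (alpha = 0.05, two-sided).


Step 1: Drop any zero differences (none here) and take |d_i|.
|d| = [6, 6, 3, 2, 6, 1, 6, 1, 6, 5, 5]
Step 2: Midrank |d_i| (ties get averaged ranks).
ranks: |6|->9, |6|->9, |3|->4, |2|->3, |6|->9, |1|->1.5, |6|->9, |1|->1.5, |6|->9, |5|->5.5, |5|->5.5
Step 3: Attach original signs; sum ranks with positive sign and with negative sign.
W+ = 9 + 4 + 3 + 9 + 9 = 34
W- = 9 + 9 + 1.5 + 1.5 + 5.5 + 5.5 = 32
(Check: W+ + W- = 66 should equal n(n+1)/2 = 66.)
Step 4: Test statistic W = min(W+, W-) = 32.
Step 5: Ties in |d|, so use the tie-corrected normal approximation.
        E[W] = n(n+1)/4 = 11*12/4 = 33.
        Tie groups: |d|=1 (t=2), |d|=5 (t=2), |d|=6 (t=5); sum(t^3 - t) = 132.
        Var[W] = n(n+1)(2n+1)/24 - sum(t^3-t)/48 = 3036/24 - 132/48 = 123.75.
        z = (W - E[W]) / sqrt(Var[W]) = (32 - 33) / 11.1243 = -0.0899.
        Two-sided p = 2*Phi(z) = 0.928372.
Step 6: alpha = 0.05. fail to reject H0.

W+ = 34, W- = 32, W = min = 32, p = 0.928372, fail to reject H0.


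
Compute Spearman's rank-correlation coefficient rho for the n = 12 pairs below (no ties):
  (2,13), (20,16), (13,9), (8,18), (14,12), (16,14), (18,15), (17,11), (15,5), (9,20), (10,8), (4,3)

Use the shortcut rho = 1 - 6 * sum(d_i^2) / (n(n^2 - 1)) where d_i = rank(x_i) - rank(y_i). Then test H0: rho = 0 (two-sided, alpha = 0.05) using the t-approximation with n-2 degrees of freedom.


Step 1: Rank x and y separately (midranks; no ties here).
rank(x): 2->1, 20->12, 13->6, 8->3, 14->7, 16->9, 18->11, 17->10, 15->8, 9->4, 10->5, 4->2
rank(y): 13->7, 16->10, 9->4, 18->11, 12->6, 14->8, 15->9, 11->5, 5->2, 20->12, 8->3, 3->1
Step 2: d_i = R_x(i) - R_y(i); compute d_i^2.
  (1-7)^2=36, (12-10)^2=4, (6-4)^2=4, (3-11)^2=64, (7-6)^2=1, (9-8)^2=1, (11-9)^2=4, (10-5)^2=25, (8-2)^2=36, (4-12)^2=64, (5-3)^2=4, (2-1)^2=1
sum(d^2) = 244.
Step 3: rho = 1 - 6*244 / (12*(12^2 - 1)) = 1 - 1464/1716 = 0.146853.
Step 4: Under H0, t = rho * sqrt((n-2)/(1-rho^2)) = 0.4695 ~ t(10).
Step 5: Two-sided p-value from the t-distribution with 10 df = 0.648796.
Step 6: alpha = 0.05. fail to reject H0.

rho = 0.1469, p = 0.648796, fail to reject H0 at alpha = 0.05.


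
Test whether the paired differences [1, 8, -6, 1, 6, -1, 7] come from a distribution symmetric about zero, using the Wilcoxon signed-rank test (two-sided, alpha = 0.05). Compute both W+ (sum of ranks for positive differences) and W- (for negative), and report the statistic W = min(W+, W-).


Step 1: Drop any zero differences (none here) and take |d_i|.
|d| = [1, 8, 6, 1, 6, 1, 7]
Step 2: Midrank |d_i| (ties get averaged ranks).
ranks: |1|->2, |8|->7, |6|->4.5, |1|->2, |6|->4.5, |1|->2, |7|->6
Step 3: Attach original signs; sum ranks with positive sign and with negative sign.
W+ = 2 + 7 + 2 + 4.5 + 6 = 21.5
W- = 4.5 + 2 = 6.5
(Check: W+ + W- = 28 should equal n(n+1)/2 = 28.)
Step 4: Test statistic W = min(W+, W-) = 6.5.
Step 5: Ties in |d|, so use the tie-corrected normal approximation.
        E[W] = n(n+1)/4 = 7*8/4 = 14.
        Tie groups: |d|=1 (t=3), |d|=6 (t=2); sum(t^3 - t) = 30.
        Var[W] = n(n+1)(2n+1)/24 - sum(t^3-t)/48 = 840/24 - 30/48 = 34.375.
        z = (W - E[W]) / sqrt(Var[W]) = (6.5 - 14) / 5.8630 = -1.2792.
        Two-sided p = 2*Phi(z) = 0.200825.
Step 6: alpha = 0.05. fail to reject H0.

W+ = 21.5, W- = 6.5, W = min = 6.5, p = 0.200825, fail to reject H0.


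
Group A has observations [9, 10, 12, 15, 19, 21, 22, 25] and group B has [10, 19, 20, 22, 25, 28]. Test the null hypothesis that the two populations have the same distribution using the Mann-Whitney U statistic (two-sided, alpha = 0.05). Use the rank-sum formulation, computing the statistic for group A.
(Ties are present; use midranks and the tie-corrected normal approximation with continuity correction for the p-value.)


Step 1: Combine and sort all 14 observations; assign midranks.
sorted (value, group): (9,X), (10,X), (10,Y), (12,X), (15,X), (19,X), (19,Y), (20,Y), (21,X), (22,X), (22,Y), (25,X), (25,Y), (28,Y)
ranks: 9->1, 10->2.5, 10->2.5, 12->4, 15->5, 19->6.5, 19->6.5, 20->8, 21->9, 22->10.5, 22->10.5, 25->12.5, 25->12.5, 28->14
Step 2: Rank sum for X: R1 = 1 + 2.5 + 4 + 5 + 6.5 + 9 + 10.5 + 12.5 = 51.
Step 3: U_X = R1 - n1(n1+1)/2 = 51 - 8*9/2 = 51 - 36 = 15.
       U_Y = n1*n2 - U_X = 48 - 15 = 33.
Step 4: Ties are present, so use the tie-corrected normal approximation (with continuity correction) for the p-value.
Step 5: p-value = 0.270374; compare to alpha = 0.05. fail to reject H0.

U_X = 15, p = 0.270374, fail to reject H0 at alpha = 0.05.


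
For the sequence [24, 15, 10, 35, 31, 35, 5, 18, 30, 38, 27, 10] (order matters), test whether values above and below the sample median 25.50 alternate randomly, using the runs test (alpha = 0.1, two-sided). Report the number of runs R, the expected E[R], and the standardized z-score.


Step 1: Compute median = 25.50; label A = above, B = below.
Labels in order: BBBAAABBAAAB  (n_A = 6, n_B = 6)
Step 2: Count runs R = 5.
Step 3: Under H0 (random ordering), E[R] = 2*n_A*n_B/(n_A+n_B) + 1 = 2*6*6/12 + 1 = 7.0000.
        Var[R] = 2*n_A*n_B*(2*n_A*n_B - n_A - n_B) / ((n_A+n_B)^2 * (n_A+n_B-1)) = 4320/1584 = 2.7273.
        SD[R] = 1.6514.
Step 4: Continuity-corrected z = (R + 0.5 - E[R]) / SD[R] = (5 + 0.5 - 7.0000) / 1.6514 = -0.9083.
Step 5: Two-sided p-value via normal approximation = 2*(1 - Phi(|z|)) = 0.363722.
Step 6: alpha = 0.1. fail to reject H0.

R = 5, z = -0.9083, p = 0.363722, fail to reject H0.


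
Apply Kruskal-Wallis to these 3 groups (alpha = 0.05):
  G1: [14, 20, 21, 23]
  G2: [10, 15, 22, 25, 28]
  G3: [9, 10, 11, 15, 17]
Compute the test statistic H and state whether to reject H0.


Step 1: Combine all N = 14 observations and assign midranks.
sorted (value, group, rank): (9,G3,1), (10,G2,2.5), (10,G3,2.5), (11,G3,4), (14,G1,5), (15,G2,6.5), (15,G3,6.5), (17,G3,8), (20,G1,9), (21,G1,10), (22,G2,11), (23,G1,12), (25,G2,13), (28,G2,14)
Step 2: Sum ranks within each group.
R_1 = 36 (n_1 = 4)
R_2 = 47 (n_2 = 5)
R_3 = 22 (n_3 = 5)
Step 3: H = 12/(N(N+1)) * sum(R_i^2/n_i) - 3(N+1)
     = 12/(14*15) * (36^2/4 + 47^2/5 + 22^2/5) - 3*15
     = 0.057143 * 862.6 - 45
     = 4.291429.
Step 4: Ties present; correction factor C = 1 - 12/(14^3 - 14) = 0.995604. Corrected H = 4.291429 / 0.995604 = 4.310375.
Step 5: Under H0, H ~ chi^2(2); p-value = 0.115881.
Step 6: alpha = 0.05. fail to reject H0.

H = 4.3104, df = 2, p = 0.115881, fail to reject H0.


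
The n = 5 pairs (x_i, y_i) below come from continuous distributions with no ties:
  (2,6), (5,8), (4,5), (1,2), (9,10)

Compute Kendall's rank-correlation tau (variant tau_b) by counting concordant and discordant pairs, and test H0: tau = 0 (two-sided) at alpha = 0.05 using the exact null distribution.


Step 1: Enumerate the 10 unordered pairs (i,j) with i<j and classify each by sign(x_j-x_i) * sign(y_j-y_i).
  (1,2):dx=+3,dy=+2->C; (1,3):dx=+2,dy=-1->D; (1,4):dx=-1,dy=-4->C; (1,5):dx=+7,dy=+4->C
  (2,3):dx=-1,dy=-3->C; (2,4):dx=-4,dy=-6->C; (2,5):dx=+4,dy=+2->C; (3,4):dx=-3,dy=-3->C
  (3,5):dx=+5,dy=+5->C; (4,5):dx=+8,dy=+8->C
Step 2: C = 9, D = 1, total pairs = 10.
Step 3: tau = (C - D)/(n(n-1)/2) = (9 - 1)/10 = 0.800000.
Step 4: Exact two-sided p-value (enumerate n! = 120 permutations of y under H0): p = 0.083333.
Step 5: alpha = 0.05. fail to reject H0.

tau_b = 0.8000 (C=9, D=1), p = 0.083333, fail to reject H0.


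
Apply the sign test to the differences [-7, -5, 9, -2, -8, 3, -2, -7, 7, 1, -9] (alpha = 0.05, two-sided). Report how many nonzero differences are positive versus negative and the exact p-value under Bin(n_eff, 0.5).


Step 1: Discard zero differences. Original n = 11; n_eff = number of nonzero differences = 11.
Nonzero differences (with sign): -7, -5, +9, -2, -8, +3, -2, -7, +7, +1, -9
Step 2: Count signs: positive = 4, negative = 7.
Step 3: Under H0: P(positive) = 0.5, so the number of positives S ~ Bin(11, 0.5).
Step 4: Two-sided exact p-value = sum of Bin(11,0.5) probabilities at or below the observed probability = 0.548828.
Step 5: alpha = 0.05. fail to reject H0.

n_eff = 11, pos = 4, neg = 7, p = 0.548828, fail to reject H0.


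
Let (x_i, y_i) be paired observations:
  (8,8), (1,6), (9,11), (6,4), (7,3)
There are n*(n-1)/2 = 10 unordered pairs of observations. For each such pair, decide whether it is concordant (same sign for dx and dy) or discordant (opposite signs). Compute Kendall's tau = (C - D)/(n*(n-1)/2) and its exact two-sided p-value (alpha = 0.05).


Step 1: Enumerate the 10 unordered pairs (i,j) with i<j and classify each by sign(x_j-x_i) * sign(y_j-y_i).
  (1,2):dx=-7,dy=-2->C; (1,3):dx=+1,dy=+3->C; (1,4):dx=-2,dy=-4->C; (1,5):dx=-1,dy=-5->C
  (2,3):dx=+8,dy=+5->C; (2,4):dx=+5,dy=-2->D; (2,5):dx=+6,dy=-3->D; (3,4):dx=-3,dy=-7->C
  (3,5):dx=-2,dy=-8->C; (4,5):dx=+1,dy=-1->D
Step 2: C = 7, D = 3, total pairs = 10.
Step 3: tau = (C - D)/(n(n-1)/2) = (7 - 3)/10 = 0.400000.
Step 4: Exact two-sided p-value (enumerate n! = 120 permutations of y under H0): p = 0.483333.
Step 5: alpha = 0.05. fail to reject H0.

tau_b = 0.4000 (C=7, D=3), p = 0.483333, fail to reject H0.


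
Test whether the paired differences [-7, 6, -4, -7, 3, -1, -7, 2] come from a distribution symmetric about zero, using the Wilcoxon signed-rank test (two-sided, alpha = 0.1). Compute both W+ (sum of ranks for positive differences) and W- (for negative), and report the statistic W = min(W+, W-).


Step 1: Drop any zero differences (none here) and take |d_i|.
|d| = [7, 6, 4, 7, 3, 1, 7, 2]
Step 2: Midrank |d_i| (ties get averaged ranks).
ranks: |7|->7, |6|->5, |4|->4, |7|->7, |3|->3, |1|->1, |7|->7, |2|->2
Step 3: Attach original signs; sum ranks with positive sign and with negative sign.
W+ = 5 + 3 + 2 = 10
W- = 7 + 4 + 7 + 1 + 7 = 26
(Check: W+ + W- = 36 should equal n(n+1)/2 = 36.)
Step 4: Test statistic W = min(W+, W-) = 10.
Step 5: Ties in |d|, so use the tie-corrected normal approximation.
        E[W] = n(n+1)/4 = 8*9/4 = 18.
        Tie groups: |d|=7 (t=3); sum(t^3 - t) = 24.
        Var[W] = n(n+1)(2n+1)/24 - sum(t^3-t)/48 = 1224/24 - 24/48 = 50.5.
        z = (W - E[W]) / sqrt(Var[W]) = (10 - 18) / 7.1063 = -1.1258.
        Two-sided p = 2*Phi(z) = 0.260269.
Step 6: alpha = 0.1. fail to reject H0.

W+ = 10, W- = 26, W = min = 10, p = 0.260269, fail to reject H0.


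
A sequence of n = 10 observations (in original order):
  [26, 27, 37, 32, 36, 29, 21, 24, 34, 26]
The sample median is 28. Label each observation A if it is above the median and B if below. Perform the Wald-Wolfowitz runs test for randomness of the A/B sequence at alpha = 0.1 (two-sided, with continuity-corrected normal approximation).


Step 1: Compute median = 28; label A = above, B = below.
Labels in order: BBAAAABBAB  (n_A = 5, n_B = 5)
Step 2: Count runs R = 5.
Step 3: Under H0 (random ordering), E[R] = 2*n_A*n_B/(n_A+n_B) + 1 = 2*5*5/10 + 1 = 6.0000.
        Var[R] = 2*n_A*n_B*(2*n_A*n_B - n_A - n_B) / ((n_A+n_B)^2 * (n_A+n_B-1)) = 2000/900 = 2.2222.
        SD[R] = 1.4907.
Step 4: Continuity-corrected z = (R + 0.5 - E[R]) / SD[R] = (5 + 0.5 - 6.0000) / 1.4907 = -0.3354.
Step 5: Two-sided p-value via normal approximation = 2*(1 - Phi(|z|)) = 0.737316.
Step 6: alpha = 0.1. fail to reject H0.

R = 5, z = -0.3354, p = 0.737316, fail to reject H0.


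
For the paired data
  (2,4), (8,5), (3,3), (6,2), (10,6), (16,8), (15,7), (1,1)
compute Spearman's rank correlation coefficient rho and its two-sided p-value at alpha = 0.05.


Step 1: Rank x and y separately (midranks; no ties here).
rank(x): 2->2, 8->5, 3->3, 6->4, 10->6, 16->8, 15->7, 1->1
rank(y): 4->4, 5->5, 3->3, 2->2, 6->6, 8->8, 7->7, 1->1
Step 2: d_i = R_x(i) - R_y(i); compute d_i^2.
  (2-4)^2=4, (5-5)^2=0, (3-3)^2=0, (4-2)^2=4, (6-6)^2=0, (8-8)^2=0, (7-7)^2=0, (1-1)^2=0
sum(d^2) = 8.
Step 3: rho = 1 - 6*8 / (8*(8^2 - 1)) = 1 - 48/504 = 0.904762.
Step 4: Under H0, t = rho * sqrt((n-2)/(1-rho^2)) = 5.2034 ~ t(6).
Step 5: Two-sided p-value from the t-distribution with 6 df = 0.002008.
Step 6: alpha = 0.05. reject H0.

rho = 0.9048, p = 0.002008, reject H0 at alpha = 0.05.


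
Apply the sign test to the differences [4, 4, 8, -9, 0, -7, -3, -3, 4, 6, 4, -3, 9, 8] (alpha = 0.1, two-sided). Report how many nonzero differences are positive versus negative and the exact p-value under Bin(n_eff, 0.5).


Step 1: Discard zero differences. Original n = 14; n_eff = number of nonzero differences = 13.
Nonzero differences (with sign): +4, +4, +8, -9, -7, -3, -3, +4, +6, +4, -3, +9, +8
Step 2: Count signs: positive = 8, negative = 5.
Step 3: Under H0: P(positive) = 0.5, so the number of positives S ~ Bin(13, 0.5).
Step 4: Two-sided exact p-value = sum of Bin(13,0.5) probabilities at or below the observed probability = 0.581055.
Step 5: alpha = 0.1. fail to reject H0.

n_eff = 13, pos = 8, neg = 5, p = 0.581055, fail to reject H0.


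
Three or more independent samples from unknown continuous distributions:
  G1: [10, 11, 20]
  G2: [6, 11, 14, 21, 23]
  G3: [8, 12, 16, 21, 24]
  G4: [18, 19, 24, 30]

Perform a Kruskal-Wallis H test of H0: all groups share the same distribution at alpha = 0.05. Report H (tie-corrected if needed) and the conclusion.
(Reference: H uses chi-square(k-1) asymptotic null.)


Step 1: Combine all N = 17 observations and assign midranks.
sorted (value, group, rank): (6,G2,1), (8,G3,2), (10,G1,3), (11,G1,4.5), (11,G2,4.5), (12,G3,6), (14,G2,7), (16,G3,8), (18,G4,9), (19,G4,10), (20,G1,11), (21,G2,12.5), (21,G3,12.5), (23,G2,14), (24,G3,15.5), (24,G4,15.5), (30,G4,17)
Step 2: Sum ranks within each group.
R_1 = 18.5 (n_1 = 3)
R_2 = 39 (n_2 = 5)
R_3 = 44 (n_3 = 5)
R_4 = 51.5 (n_4 = 4)
Step 3: H = 12/(N(N+1)) * sum(R_i^2/n_i) - 3(N+1)
     = 12/(17*18) * (18.5^2/3 + 39^2/5 + 44^2/5 + 51.5^2/4) - 3*18
     = 0.039216 * 1468.55 - 54
     = 3.590033.
Step 4: Ties present; correction factor C = 1 - 18/(17^3 - 17) = 0.996324. Corrected H = 3.590033 / 0.996324 = 3.603280.
Step 5: Under H0, H ~ chi^2(3); p-value = 0.307612.
Step 6: alpha = 0.05. fail to reject H0.

H = 3.6033, df = 3, p = 0.307612, fail to reject H0.


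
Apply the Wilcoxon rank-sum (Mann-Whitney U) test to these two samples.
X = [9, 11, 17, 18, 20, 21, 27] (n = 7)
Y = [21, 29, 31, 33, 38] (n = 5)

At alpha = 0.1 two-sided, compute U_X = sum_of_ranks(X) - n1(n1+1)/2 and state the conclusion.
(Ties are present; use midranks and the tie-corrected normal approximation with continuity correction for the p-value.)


Step 1: Combine and sort all 12 observations; assign midranks.
sorted (value, group): (9,X), (11,X), (17,X), (18,X), (20,X), (21,X), (21,Y), (27,X), (29,Y), (31,Y), (33,Y), (38,Y)
ranks: 9->1, 11->2, 17->3, 18->4, 20->5, 21->6.5, 21->6.5, 27->8, 29->9, 31->10, 33->11, 38->12
Step 2: Rank sum for X: R1 = 1 + 2 + 3 + 4 + 5 + 6.5 + 8 = 29.5.
Step 3: U_X = R1 - n1(n1+1)/2 = 29.5 - 7*8/2 = 29.5 - 28 = 1.5.
       U_Y = n1*n2 - U_X = 35 - 1.5 = 33.5.
Step 4: Ties are present, so use the tie-corrected normal approximation (with continuity correction) for the p-value.
Step 5: p-value = 0.011682; compare to alpha = 0.1. reject H0.

U_X = 1.5, p = 0.011682, reject H0 at alpha = 0.1.


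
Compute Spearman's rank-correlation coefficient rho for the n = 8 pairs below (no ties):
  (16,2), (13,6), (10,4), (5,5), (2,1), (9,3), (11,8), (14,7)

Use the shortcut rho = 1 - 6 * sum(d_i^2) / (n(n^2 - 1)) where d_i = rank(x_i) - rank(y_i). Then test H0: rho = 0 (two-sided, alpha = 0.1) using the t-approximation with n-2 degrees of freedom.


Step 1: Rank x and y separately (midranks; no ties here).
rank(x): 16->8, 13->6, 10->4, 5->2, 2->1, 9->3, 11->5, 14->7
rank(y): 2->2, 6->6, 4->4, 5->5, 1->1, 3->3, 8->8, 7->7
Step 2: d_i = R_x(i) - R_y(i); compute d_i^2.
  (8-2)^2=36, (6-6)^2=0, (4-4)^2=0, (2-5)^2=9, (1-1)^2=0, (3-3)^2=0, (5-8)^2=9, (7-7)^2=0
sum(d^2) = 54.
Step 3: rho = 1 - 6*54 / (8*(8^2 - 1)) = 1 - 324/504 = 0.357143.
Step 4: Under H0, t = rho * sqrt((n-2)/(1-rho^2)) = 0.9366 ~ t(6).
Step 5: Two-sided p-value from the t-distribution with 6 df = 0.385121.
Step 6: alpha = 0.1. fail to reject H0.

rho = 0.3571, p = 0.385121, fail to reject H0 at alpha = 0.1.


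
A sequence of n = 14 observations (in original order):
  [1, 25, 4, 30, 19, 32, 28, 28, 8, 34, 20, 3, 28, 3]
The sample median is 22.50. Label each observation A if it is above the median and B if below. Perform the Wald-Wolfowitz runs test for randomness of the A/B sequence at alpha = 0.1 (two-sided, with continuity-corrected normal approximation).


Step 1: Compute median = 22.50; label A = above, B = below.
Labels in order: BABABAAABABBAB  (n_A = 7, n_B = 7)
Step 2: Count runs R = 11.
Step 3: Under H0 (random ordering), E[R] = 2*n_A*n_B/(n_A+n_B) + 1 = 2*7*7/14 + 1 = 8.0000.
        Var[R] = 2*n_A*n_B*(2*n_A*n_B - n_A - n_B) / ((n_A+n_B)^2 * (n_A+n_B-1)) = 8232/2548 = 3.2308.
        SD[R] = 1.7974.
Step 4: Continuity-corrected z = (R - 0.5 - E[R]) / SD[R] = (11 - 0.5 - 8.0000) / 1.7974 = 1.3909.
Step 5: Two-sided p-value via normal approximation = 2*(1 - Phi(|z|)) = 0.164264.
Step 6: alpha = 0.1. fail to reject H0.

R = 11, z = 1.3909, p = 0.164264, fail to reject H0.


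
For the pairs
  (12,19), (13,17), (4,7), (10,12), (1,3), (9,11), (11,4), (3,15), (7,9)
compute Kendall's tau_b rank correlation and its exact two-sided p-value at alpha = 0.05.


Step 1: Enumerate the 36 unordered pairs (i,j) with i<j and classify each by sign(x_j-x_i) * sign(y_j-y_i).
  (1,2):dx=+1,dy=-2->D; (1,3):dx=-8,dy=-12->C; (1,4):dx=-2,dy=-7->C; (1,5):dx=-11,dy=-16->C
  (1,6):dx=-3,dy=-8->C; (1,7):dx=-1,dy=-15->C; (1,8):dx=-9,dy=-4->C; (1,9):dx=-5,dy=-10->C
  (2,3):dx=-9,dy=-10->C; (2,4):dx=-3,dy=-5->C; (2,5):dx=-12,dy=-14->C; (2,6):dx=-4,dy=-6->C
  (2,7):dx=-2,dy=-13->C; (2,8):dx=-10,dy=-2->C; (2,9):dx=-6,dy=-8->C; (3,4):dx=+6,dy=+5->C
  (3,5):dx=-3,dy=-4->C; (3,6):dx=+5,dy=+4->C; (3,7):dx=+7,dy=-3->D; (3,8):dx=-1,dy=+8->D
  (3,9):dx=+3,dy=+2->C; (4,5):dx=-9,dy=-9->C; (4,6):dx=-1,dy=-1->C; (4,7):dx=+1,dy=-8->D
  (4,8):dx=-7,dy=+3->D; (4,9):dx=-3,dy=-3->C; (5,6):dx=+8,dy=+8->C; (5,7):dx=+10,dy=+1->C
  (5,8):dx=+2,dy=+12->C; (5,9):dx=+6,dy=+6->C; (6,7):dx=+2,dy=-7->D; (6,8):dx=-6,dy=+4->D
  (6,9):dx=-2,dy=-2->C; (7,8):dx=-8,dy=+11->D; (7,9):dx=-4,dy=+5->D; (8,9):dx=+4,dy=-6->D
Step 2: C = 26, D = 10, total pairs = 36.
Step 3: tau = (C - D)/(n(n-1)/2) = (26 - 10)/36 = 0.444444.
Step 4: Exact two-sided p-value (enumerate n! = 362880 permutations of y under H0): p = 0.119439.
Step 5: alpha = 0.05. fail to reject H0.

tau_b = 0.4444 (C=26, D=10), p = 0.119439, fail to reject H0.


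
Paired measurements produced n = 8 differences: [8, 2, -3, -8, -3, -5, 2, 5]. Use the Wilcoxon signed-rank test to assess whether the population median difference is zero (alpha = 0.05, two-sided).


Step 1: Drop any zero differences (none here) and take |d_i|.
|d| = [8, 2, 3, 8, 3, 5, 2, 5]
Step 2: Midrank |d_i| (ties get averaged ranks).
ranks: |8|->7.5, |2|->1.5, |3|->3.5, |8|->7.5, |3|->3.5, |5|->5.5, |2|->1.5, |5|->5.5
Step 3: Attach original signs; sum ranks with positive sign and with negative sign.
W+ = 7.5 + 1.5 + 1.5 + 5.5 = 16
W- = 3.5 + 7.5 + 3.5 + 5.5 = 20
(Check: W+ + W- = 36 should equal n(n+1)/2 = 36.)
Step 4: Test statistic W = min(W+, W-) = 16.
Step 5: Ties in |d|, so use the tie-corrected normal approximation.
        E[W] = n(n+1)/4 = 8*9/4 = 18.
        Tie groups: |d|=2 (t=2), |d|=3 (t=2), |d|=5 (t=2), |d|=8 (t=2); sum(t^3 - t) = 24.
        Var[W] = n(n+1)(2n+1)/24 - sum(t^3-t)/48 = 1224/24 - 24/48 = 50.5.
        z = (W - E[W]) / sqrt(Var[W]) = (16 - 18) / 7.1063 = -0.2814.
        Two-sided p = 2*Phi(z) = 0.778374.
Step 6: alpha = 0.05. fail to reject H0.

W+ = 16, W- = 20, W = min = 16, p = 0.778374, fail to reject H0.


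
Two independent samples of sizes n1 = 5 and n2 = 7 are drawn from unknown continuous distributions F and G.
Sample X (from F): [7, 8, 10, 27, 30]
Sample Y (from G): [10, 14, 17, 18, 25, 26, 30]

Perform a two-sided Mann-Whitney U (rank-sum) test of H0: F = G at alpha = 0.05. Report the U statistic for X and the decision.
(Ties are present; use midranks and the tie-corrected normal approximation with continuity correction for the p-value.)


Step 1: Combine and sort all 12 observations; assign midranks.
sorted (value, group): (7,X), (8,X), (10,X), (10,Y), (14,Y), (17,Y), (18,Y), (25,Y), (26,Y), (27,X), (30,X), (30,Y)
ranks: 7->1, 8->2, 10->3.5, 10->3.5, 14->5, 17->6, 18->7, 25->8, 26->9, 27->10, 30->11.5, 30->11.5
Step 2: Rank sum for X: R1 = 1 + 2 + 3.5 + 10 + 11.5 = 28.
Step 3: U_X = R1 - n1(n1+1)/2 = 28 - 5*6/2 = 28 - 15 = 13.
       U_Y = n1*n2 - U_X = 35 - 13 = 22.
Step 4: Ties are present, so use the tie-corrected normal approximation (with continuity correction) for the p-value.
Step 5: p-value = 0.514478; compare to alpha = 0.05. fail to reject H0.

U_X = 13, p = 0.514478, fail to reject H0 at alpha = 0.05.


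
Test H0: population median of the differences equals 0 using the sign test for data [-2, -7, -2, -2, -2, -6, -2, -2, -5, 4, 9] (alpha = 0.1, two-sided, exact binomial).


Step 1: Discard zero differences. Original n = 11; n_eff = number of nonzero differences = 11.
Nonzero differences (with sign): -2, -7, -2, -2, -2, -6, -2, -2, -5, +4, +9
Step 2: Count signs: positive = 2, negative = 9.
Step 3: Under H0: P(positive) = 0.5, so the number of positives S ~ Bin(11, 0.5).
Step 4: Two-sided exact p-value = sum of Bin(11,0.5) probabilities at or below the observed probability = 0.065430.
Step 5: alpha = 0.1. reject H0.

n_eff = 11, pos = 2, neg = 9, p = 0.065430, reject H0.


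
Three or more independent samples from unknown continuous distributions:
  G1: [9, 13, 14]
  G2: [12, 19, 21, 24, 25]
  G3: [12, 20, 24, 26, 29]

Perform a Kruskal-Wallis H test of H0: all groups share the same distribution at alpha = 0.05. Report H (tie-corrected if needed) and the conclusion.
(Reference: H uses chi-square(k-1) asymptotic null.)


Step 1: Combine all N = 13 observations and assign midranks.
sorted (value, group, rank): (9,G1,1), (12,G2,2.5), (12,G3,2.5), (13,G1,4), (14,G1,5), (19,G2,6), (20,G3,7), (21,G2,8), (24,G2,9.5), (24,G3,9.5), (25,G2,11), (26,G3,12), (29,G3,13)
Step 2: Sum ranks within each group.
R_1 = 10 (n_1 = 3)
R_2 = 37 (n_2 = 5)
R_3 = 44 (n_3 = 5)
Step 3: H = 12/(N(N+1)) * sum(R_i^2/n_i) - 3(N+1)
     = 12/(13*14) * (10^2/3 + 37^2/5 + 44^2/5) - 3*14
     = 0.065934 * 694.333 - 42
     = 3.780220.
Step 4: Ties present; correction factor C = 1 - 12/(13^3 - 13) = 0.994505. Corrected H = 3.780220 / 0.994505 = 3.801105.
Step 5: Under H0, H ~ chi^2(2); p-value = 0.149486.
Step 6: alpha = 0.05. fail to reject H0.

H = 3.8011, df = 2, p = 0.149486, fail to reject H0.


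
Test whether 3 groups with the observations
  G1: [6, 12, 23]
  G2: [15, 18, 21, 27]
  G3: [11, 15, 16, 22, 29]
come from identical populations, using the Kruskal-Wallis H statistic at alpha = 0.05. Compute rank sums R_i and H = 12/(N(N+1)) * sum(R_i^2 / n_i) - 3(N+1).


Step 1: Combine all N = 12 observations and assign midranks.
sorted (value, group, rank): (6,G1,1), (11,G3,2), (12,G1,3), (15,G2,4.5), (15,G3,4.5), (16,G3,6), (18,G2,7), (21,G2,8), (22,G3,9), (23,G1,10), (27,G2,11), (29,G3,12)
Step 2: Sum ranks within each group.
R_1 = 14 (n_1 = 3)
R_2 = 30.5 (n_2 = 4)
R_3 = 33.5 (n_3 = 5)
Step 3: H = 12/(N(N+1)) * sum(R_i^2/n_i) - 3(N+1)
     = 12/(12*13) * (14^2/3 + 30.5^2/4 + 33.5^2/5) - 3*13
     = 0.076923 * 522.346 - 39
     = 1.180449.
Step 4: Ties present; correction factor C = 1 - 6/(12^3 - 12) = 0.996503. Corrected H = 1.180449 / 0.996503 = 1.184591.
Step 5: Under H0, H ~ chi^2(2); p-value = 0.553056.
Step 6: alpha = 0.05. fail to reject H0.

H = 1.1846, df = 2, p = 0.553056, fail to reject H0.


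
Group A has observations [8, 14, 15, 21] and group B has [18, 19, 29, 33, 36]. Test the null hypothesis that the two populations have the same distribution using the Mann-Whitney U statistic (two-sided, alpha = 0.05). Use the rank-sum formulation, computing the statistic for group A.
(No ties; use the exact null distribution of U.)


Step 1: Combine and sort all 9 observations; assign midranks.
sorted (value, group): (8,X), (14,X), (15,X), (18,Y), (19,Y), (21,X), (29,Y), (33,Y), (36,Y)
ranks: 8->1, 14->2, 15->3, 18->4, 19->5, 21->6, 29->7, 33->8, 36->9
Step 2: Rank sum for X: R1 = 1 + 2 + 3 + 6 = 12.
Step 3: U_X = R1 - n1(n1+1)/2 = 12 - 4*5/2 = 12 - 10 = 2.
       U_Y = n1*n2 - U_X = 20 - 2 = 18.
Step 4: No ties, so the exact null distribution of U (based on enumerating the C(9,4) = 126 equally likely rank assignments) gives the two-sided p-value.
Step 5: p-value = 0.063492; compare to alpha = 0.05. fail to reject H0.

U_X = 2, p = 0.063492, fail to reject H0 at alpha = 0.05.


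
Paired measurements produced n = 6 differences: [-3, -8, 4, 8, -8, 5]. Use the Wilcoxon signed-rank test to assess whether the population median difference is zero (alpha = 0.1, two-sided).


Step 1: Drop any zero differences (none here) and take |d_i|.
|d| = [3, 8, 4, 8, 8, 5]
Step 2: Midrank |d_i| (ties get averaged ranks).
ranks: |3|->1, |8|->5, |4|->2, |8|->5, |8|->5, |5|->3
Step 3: Attach original signs; sum ranks with positive sign and with negative sign.
W+ = 2 + 5 + 3 = 10
W- = 1 + 5 + 5 = 11
(Check: W+ + W- = 21 should equal n(n+1)/2 = 21.)
Step 4: Test statistic W = min(W+, W-) = 10.
Step 5: Ties in |d|, so use the tie-corrected normal approximation.
        E[W] = n(n+1)/4 = 6*7/4 = 10.5.
        Tie groups: |d|=8 (t=3); sum(t^3 - t) = 24.
        Var[W] = n(n+1)(2n+1)/24 - sum(t^3-t)/48 = 546/24 - 24/48 = 22.25.
        z = (W - E[W]) / sqrt(Var[W]) = (10 - 10.5) / 4.7170 = -0.1060.
        Two-sided p = 2*Phi(z) = 0.915583.
Step 6: alpha = 0.1. fail to reject H0.

W+ = 10, W- = 11, W = min = 10, p = 0.915583, fail to reject H0.


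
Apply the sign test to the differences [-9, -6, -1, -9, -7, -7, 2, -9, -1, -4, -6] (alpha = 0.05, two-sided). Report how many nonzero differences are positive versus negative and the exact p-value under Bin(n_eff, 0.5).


Step 1: Discard zero differences. Original n = 11; n_eff = number of nonzero differences = 11.
Nonzero differences (with sign): -9, -6, -1, -9, -7, -7, +2, -9, -1, -4, -6
Step 2: Count signs: positive = 1, negative = 10.
Step 3: Under H0: P(positive) = 0.5, so the number of positives S ~ Bin(11, 0.5).
Step 4: Two-sided exact p-value = sum of Bin(11,0.5) probabilities at or below the observed probability = 0.011719.
Step 5: alpha = 0.05. reject H0.

n_eff = 11, pos = 1, neg = 10, p = 0.011719, reject H0.


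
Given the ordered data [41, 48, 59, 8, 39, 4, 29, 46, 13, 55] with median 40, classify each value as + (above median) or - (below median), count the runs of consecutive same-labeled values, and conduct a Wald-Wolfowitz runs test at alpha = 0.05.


Step 1: Compute median = 40; label A = above, B = below.
Labels in order: AAABBBBABA  (n_A = 5, n_B = 5)
Step 2: Count runs R = 5.
Step 3: Under H0 (random ordering), E[R] = 2*n_A*n_B/(n_A+n_B) + 1 = 2*5*5/10 + 1 = 6.0000.
        Var[R] = 2*n_A*n_B*(2*n_A*n_B - n_A - n_B) / ((n_A+n_B)^2 * (n_A+n_B-1)) = 2000/900 = 2.2222.
        SD[R] = 1.4907.
Step 4: Continuity-corrected z = (R + 0.5 - E[R]) / SD[R] = (5 + 0.5 - 6.0000) / 1.4907 = -0.3354.
Step 5: Two-sided p-value via normal approximation = 2*(1 - Phi(|z|)) = 0.737316.
Step 6: alpha = 0.05. fail to reject H0.

R = 5, z = -0.3354, p = 0.737316, fail to reject H0.


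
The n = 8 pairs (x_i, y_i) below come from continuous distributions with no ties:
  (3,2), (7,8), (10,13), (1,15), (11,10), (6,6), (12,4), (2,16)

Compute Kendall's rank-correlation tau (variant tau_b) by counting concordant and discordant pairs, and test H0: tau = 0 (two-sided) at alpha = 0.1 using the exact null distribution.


Step 1: Enumerate the 28 unordered pairs (i,j) with i<j and classify each by sign(x_j-x_i) * sign(y_j-y_i).
  (1,2):dx=+4,dy=+6->C; (1,3):dx=+7,dy=+11->C; (1,4):dx=-2,dy=+13->D; (1,5):dx=+8,dy=+8->C
  (1,6):dx=+3,dy=+4->C; (1,7):dx=+9,dy=+2->C; (1,8):dx=-1,dy=+14->D; (2,3):dx=+3,dy=+5->C
  (2,4):dx=-6,dy=+7->D; (2,5):dx=+4,dy=+2->C; (2,6):dx=-1,dy=-2->C; (2,7):dx=+5,dy=-4->D
  (2,8):dx=-5,dy=+8->D; (3,4):dx=-9,dy=+2->D; (3,5):dx=+1,dy=-3->D; (3,6):dx=-4,dy=-7->C
  (3,7):dx=+2,dy=-9->D; (3,8):dx=-8,dy=+3->D; (4,5):dx=+10,dy=-5->D; (4,6):dx=+5,dy=-9->D
  (4,7):dx=+11,dy=-11->D; (4,8):dx=+1,dy=+1->C; (5,6):dx=-5,dy=-4->C; (5,7):dx=+1,dy=-6->D
  (5,8):dx=-9,dy=+6->D; (6,7):dx=+6,dy=-2->D; (6,8):dx=-4,dy=+10->D; (7,8):dx=-10,dy=+12->D
Step 2: C = 11, D = 17, total pairs = 28.
Step 3: tau = (C - D)/(n(n-1)/2) = (11 - 17)/28 = -0.214286.
Step 4: Exact two-sided p-value (enumerate n! = 40320 permutations of y under H0): p = 0.548413.
Step 5: alpha = 0.1. fail to reject H0.

tau_b = -0.2143 (C=11, D=17), p = 0.548413, fail to reject H0.


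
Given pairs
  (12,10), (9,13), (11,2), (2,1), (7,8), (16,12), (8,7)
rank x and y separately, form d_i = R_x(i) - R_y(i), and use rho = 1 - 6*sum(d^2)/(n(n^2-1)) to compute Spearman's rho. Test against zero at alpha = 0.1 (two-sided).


Step 1: Rank x and y separately (midranks; no ties here).
rank(x): 12->6, 9->4, 11->5, 2->1, 7->2, 16->7, 8->3
rank(y): 10->5, 13->7, 2->2, 1->1, 8->4, 12->6, 7->3
Step 2: d_i = R_x(i) - R_y(i); compute d_i^2.
  (6-5)^2=1, (4-7)^2=9, (5-2)^2=9, (1-1)^2=0, (2-4)^2=4, (7-6)^2=1, (3-3)^2=0
sum(d^2) = 24.
Step 3: rho = 1 - 6*24 / (7*(7^2 - 1)) = 1 - 144/336 = 0.571429.
Step 4: Under H0, t = rho * sqrt((n-2)/(1-rho^2)) = 1.5570 ~ t(5).
Step 5: Two-sided p-value from the t-distribution with 5 df = 0.180202.
Step 6: alpha = 0.1. fail to reject H0.

rho = 0.5714, p = 0.180202, fail to reject H0 at alpha = 0.1.
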